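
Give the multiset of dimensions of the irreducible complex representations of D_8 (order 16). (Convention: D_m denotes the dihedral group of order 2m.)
Dimensions: 1, 1, 1, 1, 2, 2, 2

Solution. There are 7 irreducibles (= number of conjugacy classes). Their dimensions d_i satisfy sum d_i^2 = |G| = 16: 1 + 1 + 1 + 1 + 4 + 4 + 4 = 16.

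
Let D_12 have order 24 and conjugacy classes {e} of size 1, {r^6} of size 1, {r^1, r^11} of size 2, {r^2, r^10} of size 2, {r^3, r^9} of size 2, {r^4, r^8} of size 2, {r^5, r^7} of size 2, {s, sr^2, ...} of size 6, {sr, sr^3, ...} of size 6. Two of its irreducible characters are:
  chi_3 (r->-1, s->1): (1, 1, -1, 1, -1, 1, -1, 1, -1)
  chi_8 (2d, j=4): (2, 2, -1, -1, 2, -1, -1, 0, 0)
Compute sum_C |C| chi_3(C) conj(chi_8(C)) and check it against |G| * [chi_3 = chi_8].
Sum = 0; so <chi_3, chi_8> = 0 (distinct irreducibles are orthogonal).

Argument: Compute term by term over conjugacy classes (|C| * chi_3(C) * conj(chi_8(C))):
  1*(1)*conj(2) + 1*(1)*conj(2) + 2*(-1)*conj(-1) + 2*(1)*conj(-1) + 2*(-1)*conj(2) + 2*(1)*conj(-1) + 2*(-1)*conj(-1) + 6*(1)*conj(0) + 6*(-1)*conj(0)
  = (2) + (2) + (2) + (-2) + (-4) + (-2) + (2) + (0) + (0)
  = 0.
Dividing by |G| = 24 gives 0/24 = 0, matching the row-orthogonality relation <chi_3, chi_8> = [chi_3 = chi_8].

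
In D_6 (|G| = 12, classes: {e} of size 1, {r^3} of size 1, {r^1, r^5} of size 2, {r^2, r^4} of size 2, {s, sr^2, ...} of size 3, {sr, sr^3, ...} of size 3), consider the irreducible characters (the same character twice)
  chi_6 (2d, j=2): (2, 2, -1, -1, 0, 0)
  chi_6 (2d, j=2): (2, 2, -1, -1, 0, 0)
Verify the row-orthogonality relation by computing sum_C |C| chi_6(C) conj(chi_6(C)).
Sum = 12 = |G| = 12; so <chi_6, chi_6> = 1 (norm-1 confirms irreducibility).

Derivation: Compute term by term over conjugacy classes (|C| * chi_6(C) * conj(chi_6(C))):
  1*(2)*conj(2) + 1*(2)*conj(2) + 2*(-1)*conj(-1) + 2*(-1)*conj(-1) + 3*(0)*conj(0) + 3*(0)*conj(0)
  = (4) + (4) + (2) + (2) + (0) + (0)
  = 12.
Dividing by |G| = 12 gives 12/12 = 1, matching the row-orthogonality relation <chi_6, chi_6> = [chi_6 = chi_6].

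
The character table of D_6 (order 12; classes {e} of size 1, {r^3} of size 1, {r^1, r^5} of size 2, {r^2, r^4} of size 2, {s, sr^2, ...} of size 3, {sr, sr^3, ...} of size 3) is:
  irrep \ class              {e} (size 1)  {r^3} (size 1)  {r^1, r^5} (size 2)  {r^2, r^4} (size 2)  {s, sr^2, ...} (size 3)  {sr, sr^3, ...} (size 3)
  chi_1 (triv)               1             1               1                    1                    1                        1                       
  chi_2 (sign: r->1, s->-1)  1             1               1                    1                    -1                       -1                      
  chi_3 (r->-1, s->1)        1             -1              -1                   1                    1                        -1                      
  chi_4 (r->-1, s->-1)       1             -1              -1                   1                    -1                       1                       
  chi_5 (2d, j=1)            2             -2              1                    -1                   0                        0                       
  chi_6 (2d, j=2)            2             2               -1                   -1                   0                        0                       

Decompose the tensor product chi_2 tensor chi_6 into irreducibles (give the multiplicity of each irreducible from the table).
chi_2 tensor chi_6 = chi_6 (all other irreducibles have multiplicity 0).

Argument: The character of a tensor product is the pointwise product (chi_2 * chi_6)(C) = chi_2(C) * chi_6(C):
  {e}: (1)*(2), {r^3}: (1)*(2), {r^1, r^5}: (1)*(-1), {r^2, r^4}: (1)*(-1), {s, sr^2, ...}: (-1)*(0), {sr, sr^3, ...}: (-1)*(0)
so (chi_2 * chi_6) takes values
  {e} -> 2, {r^3} -> 2, {r^1, r^5} -> -1, {r^2, r^4} -> -1, {s, sr^2, ...} -> 0, {sr, sr^3, ...} -> 0.
Now take the inner product of this character with each irreducible chi from the table, <chi_2*chi_6, chi> = (1/12) sum_C |C| (chi_2*chi_6)(C) conj(chi(C)):
  <chi_2*chi_6, chi_1> = (1/12)[1*(2)*conj(1) + 1*(2)*conj(1) + 2*(-1)*conj(1) + 2*(-1)*conj(1) + 3*(0)*conj(1) + 3*(0)*conj(1)]
      = (1/12)[(2) + (2) + (-2) + (-2) + (0) + (0)] = 0/12 = 0
  <chi_2*chi_6, chi_2> = (1/12)[1*(2)*conj(1) + 1*(2)*conj(1) + 2*(-1)*conj(1) + 2*(-1)*conj(1) + 3*(0)*conj(-1) + 3*(0)*conj(-1)]
      = (1/12)[(2) + (2) + (-2) + (-2) + (0) + (0)] = 0/12 = 0
  <chi_2*chi_6, chi_3> = (1/12)[1*(2)*conj(1) + 1*(2)*conj(-1) + 2*(-1)*conj(-1) + 2*(-1)*conj(1) + 3*(0)*conj(1) + 3*(0)*conj(-1)]
      = (1/12)[(2) + (-2) + (2) + (-2) + (0) + (0)] = 0/12 = 0
  <chi_2*chi_6, chi_4> = (1/12)[1*(2)*conj(1) + 1*(2)*conj(-1) + 2*(-1)*conj(-1) + 2*(-1)*conj(1) + 3*(0)*conj(-1) + 3*(0)*conj(1)]
      = (1/12)[(2) + (-2) + (2) + (-2) + (0) + (0)] = 0/12 = 0
  <chi_2*chi_6, chi_5> = (1/12)[1*(2)*conj(2) + 1*(2)*conj(-2) + 2*(-1)*conj(1) + 2*(-1)*conj(-1) + 3*(0)*conj(0) + 3*(0)*conj(0)]
      = (1/12)[(4) + (-4) + (-2) + (2) + (0) + (0)] = 0/12 = 0
  <chi_2*chi_6, chi_6> = (1/12)[1*(2)*conj(2) + 1*(2)*conj(2) + 2*(-1)*conj(-1) + 2*(-1)*conj(-1) + 3*(0)*conj(0) + 3*(0)*conj(0)]
      = (1/12)[(4) + (4) + (2) + (2) + (0) + (0)] = 12/12 = 1
Hence the multiplicities are chi_6: 1. Dimension check: dim(chi_2)*dim(chi_6) = 1*2 = 2 and sum (mult * dim) = 1*2 = 2.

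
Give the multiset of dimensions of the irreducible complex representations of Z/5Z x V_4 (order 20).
Dimensions: 1, 1, 1, 1, 1, 1, 1, 1, 1, 1, 1, 1, 1, 1, 1, 1, 1, 1, 1, 1

Justification: There are 20 irreducibles (= number of conjugacy classes). Their dimensions d_i satisfy sum d_i^2 = |G| = 20: 1 + 1 + 1 + 1 + 1 + 1 + 1 + 1 + 1 + 1 + 1 + 1 + 1 + 1 + 1 + 1 + 1 + 1 + 1 + 1 = 20. (For the product with Z/5Z: each of the 5 1-dim characters of Z/5Z tensors with each irrep of V_4, giving 5 copies of each V_4-dimension.)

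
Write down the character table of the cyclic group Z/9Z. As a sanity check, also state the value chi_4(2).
Character table of Z/9Z (irreps indexed chi_0,...,chi_8 with chi_k(m) = zeta_9^(k*m), zeta_9 = exp(2*pi*i/9)):
  irrep \ class  {0} (size 1)  {1} (size 1)    {2} (size 1)    {3} (size 1)    {4} (size 1)    {5} (size 1)    {6} (size 1)    {7} (size 1)    {8} (size 1)  
  chi_0          1             1               1               1               1               1               1               1               1             
  chi_1          1             exp(2*I*pi/9)   exp(4*I*pi/9)   exp(2*I*pi/3)   exp(8*I*pi/9)   exp(-8*I*pi/9)  exp(-2*I*pi/3)  exp(-4*I*pi/9)  exp(-2*I*pi/9)
  chi_2          1             exp(4*I*pi/9)   exp(8*I*pi/9)   exp(-2*I*pi/3)  exp(-2*I*pi/9)  exp(2*I*pi/9)   exp(2*I*pi/3)   exp(-8*I*pi/9)  exp(-4*I*pi/9)
  chi_3          1             exp(2*I*pi/3)   exp(-2*I*pi/3)  1               exp(2*I*pi/3)   exp(-2*I*pi/3)  1               exp(2*I*pi/3)   exp(-2*I*pi/3)
  chi_4          1             exp(8*I*pi/9)   exp(-2*I*pi/9)  exp(2*I*pi/3)   exp(-4*I*pi/9)  exp(4*I*pi/9)   exp(-2*I*pi/3)  exp(2*I*pi/9)   exp(-8*I*pi/9)
  chi_5          1             exp(-8*I*pi/9)  exp(2*I*pi/9)   exp(-2*I*pi/3)  exp(4*I*pi/9)   exp(-4*I*pi/9)  exp(2*I*pi/3)   exp(-2*I*pi/9)  exp(8*I*pi/9) 
  chi_6          1             exp(-2*I*pi/3)  exp(2*I*pi/3)   1               exp(-2*I*pi/3)  exp(2*I*pi/3)   1               exp(-2*I*pi/3)  exp(2*I*pi/3) 
  chi_7          1             exp(-4*I*pi/9)  exp(-8*I*pi/9)  exp(2*I*pi/3)   exp(2*I*pi/9)   exp(-2*I*pi/9)  exp(-2*I*pi/3)  exp(8*I*pi/9)   exp(4*I*pi/9) 
  chi_8          1             exp(-2*I*pi/9)  exp(-4*I*pi/9)  exp(-2*I*pi/3)  exp(-8*I*pi/9)  exp(8*I*pi/9)   exp(2*I*pi/3)   exp(4*I*pi/9)   exp(2*I*pi/9) 

Spot check: chi_4(2) = zeta_9^(4*2) = zeta_9^8 = exp(-2*I*pi/9).

Details: Z/9Z is abelian, so all 9 irreducible complex representations are 1-dimensional. They are given by chi_k(m) = zeta_9^(k*m) for k = 0,...,8. Row orthogonality: sum_m chi_k(m) conj(chi_l(m)) = 9 * [k = l].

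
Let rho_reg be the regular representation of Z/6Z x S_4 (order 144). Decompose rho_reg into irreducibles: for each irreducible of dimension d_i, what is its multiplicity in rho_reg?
Each irreducible V_i of dimension d_i appears with multiplicity d_i, i.e. rho_reg = (direct sum over all irreducibles V_i) d_i V_i. The irreducible dimensions for Z/6Z x S_4 are 1, 1, 1, 1, 1, 1, 1, 1, 1, 1, 1, 1, 2, 2, 2, 2, 2, 2, 3, 3, 3, 3, 3, 3, 3, 3, 3, 3, 3, 3: 12 irreducibles of dimension 1, each with multiplicity 1; 6 irreducibles of dimension 2, each with multiplicity 2; 12 irreducibles of dimension 3, each with multiplicity 3. Total dimension 12*1*1 + 6*2*2 + 12*3*3 = 144 = |G|.

Working: General theorem: in the regular representation of a finite group G, each irreducible appears with multiplicity equal to its dimension. Check: dim(rho_reg) = sum d_i^2 = 1 + 1 + 1 + 1 + 1 + 1 + 1 + 1 + 1 + 1 + 1 + 1 + 4 + 4 + 4 + 4 + 4 + 4 + 9 + 9 + 9 + 9 + 9 + 9 + 9 + 9 + 9 + 9 + 9 + 9 = 144 = |G|.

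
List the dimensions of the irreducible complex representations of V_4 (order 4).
Dimensions: 1, 1, 1, 1

Working: There are 4 irreducibles (= number of conjugacy classes). Their dimensions d_i satisfy sum d_i^2 = |G| = 4: 1 + 1 + 1 + 1 = 4.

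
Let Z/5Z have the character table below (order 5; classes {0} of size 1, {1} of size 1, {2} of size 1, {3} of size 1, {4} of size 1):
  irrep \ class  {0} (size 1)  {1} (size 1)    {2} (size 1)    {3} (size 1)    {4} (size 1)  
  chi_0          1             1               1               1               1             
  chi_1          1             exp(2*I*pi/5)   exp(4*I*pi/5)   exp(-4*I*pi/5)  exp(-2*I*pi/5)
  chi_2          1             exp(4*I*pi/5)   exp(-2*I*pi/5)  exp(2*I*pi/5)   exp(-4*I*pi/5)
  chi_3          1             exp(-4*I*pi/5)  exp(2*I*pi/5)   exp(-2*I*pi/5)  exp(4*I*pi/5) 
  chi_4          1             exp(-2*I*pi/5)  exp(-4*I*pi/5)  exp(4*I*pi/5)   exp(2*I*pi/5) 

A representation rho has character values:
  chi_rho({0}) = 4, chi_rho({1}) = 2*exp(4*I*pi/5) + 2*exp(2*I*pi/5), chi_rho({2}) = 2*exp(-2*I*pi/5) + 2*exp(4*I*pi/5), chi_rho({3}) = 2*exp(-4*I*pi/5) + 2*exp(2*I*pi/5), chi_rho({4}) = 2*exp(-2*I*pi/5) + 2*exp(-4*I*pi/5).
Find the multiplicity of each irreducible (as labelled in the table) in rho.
Multiplicities: chi_0: 0, chi_1: 2, chi_2: 2, chi_3: 0, chi_4: 0.

Justification: Use <chi_rho, chi> = (1/|G|) sum_C |C| * chi_rho(C) * conj(chi(C)) with |G| = 5 for each irreducible chi in the table:
  <chi_rho, chi_0> = (1/5)[1*(4)*conj(1) + 1*(2*exp(4*I*pi/5) + 2*exp(2*I*pi/5))*conj(1) + 1*(2*exp(-2*I*pi/5) + 2*exp(4*I*pi/5))*conj(1) + 1*(2*exp(-4*I*pi/5) + 2*exp(2*I*pi/5))*conj(1) + 1*(2*exp(-2*I*pi/5) + 2*exp(-4*I*pi/5))*conj(1)]
      = (1/5)[(4) + (2*exp(4*I*pi/5) + 2*exp(2*I*pi/5)) + (2*exp(-2*I*pi/5) + 2*exp(4*I*pi/5)) + (2*exp(-4*I*pi/5) + 2*exp(2*I*pi/5)) + (2*exp(-2*I*pi/5) + 2*exp(-4*I*pi/5))] = 0/5 = 0
  <chi_rho, chi_1> = (1/5)[1*(4)*conj(1) + 1*(2*exp(4*I*pi/5) + 2*exp(2*I*pi/5))*conj(exp(2*I*pi/5)) + 1*(2*exp(-2*I*pi/5) + 2*exp(4*I*pi/5))*conj(exp(4*I*pi/5)) + 1*(2*exp(-4*I*pi/5) + 2*exp(2*I*pi/5))*conj(exp(-4*I*pi/5)) + 1*(2*exp(-2*I*pi/5) + 2*exp(-4*I*pi/5))*conj(exp(-2*I*pi/5))]
      = (1/5)[(4) + (2 + 2*exp(2*I*pi/5)) + (2 + 2*exp(4*I*pi/5)) + (2 + 2*exp(-4*I*pi/5)) + (2 + 2*exp(-2*I*pi/5))] = 10/5 = 2
  <chi_rho, chi_2> = (1/5)[1*(4)*conj(1) + 1*(2*exp(4*I*pi/5) + 2*exp(2*I*pi/5))*conj(exp(4*I*pi/5)) + 1*(2*exp(-2*I*pi/5) + 2*exp(4*I*pi/5))*conj(exp(-2*I*pi/5)) + 1*(2*exp(-4*I*pi/5) + 2*exp(2*I*pi/5))*conj(exp(2*I*pi/5)) + 1*(2*exp(-2*I*pi/5) + 2*exp(-4*I*pi/5))*conj(exp(-4*I*pi/5))]
      = (1/5)[(4) + (2 + 2*exp(-2*I*pi/5)) + (2 + 2*exp(-4*I*pi/5)) + (2 + 2*exp(4*I*pi/5)) + (2 + 2*exp(2*I*pi/5))] = 10/5 = 2
  <chi_rho, chi_3> = (1/5)[1*(4)*conj(1) + 1*(2*exp(4*I*pi/5) + 2*exp(2*I*pi/5))*conj(exp(-4*I*pi/5)) + 1*(2*exp(-2*I*pi/5) + 2*exp(4*I*pi/5))*conj(exp(2*I*pi/5)) + 1*(2*exp(-4*I*pi/5) + 2*exp(2*I*pi/5))*conj(exp(-2*I*pi/5)) + 1*(2*exp(-2*I*pi/5) + 2*exp(-4*I*pi/5))*conj(exp(4*I*pi/5))]
      = (1/5)[(4) + (2*exp(-2*I*pi/5) + 2*exp(-4*I*pi/5)) + (2*exp(-4*I*pi/5) + 2*exp(2*I*pi/5)) + (2*exp(-2*I*pi/5) + 2*exp(4*I*pi/5)) + (2*exp(4*I*pi/5) + 2*exp(2*I*pi/5))] = 0/5 = 0
  <chi_rho, chi_4> = (1/5)[1*(4)*conj(1) + 1*(2*exp(4*I*pi/5) + 2*exp(2*I*pi/5))*conj(exp(-2*I*pi/5)) + 1*(2*exp(-2*I*pi/5) + 2*exp(4*I*pi/5))*conj(exp(-4*I*pi/5)) + 1*(2*exp(-4*I*pi/5) + 2*exp(2*I*pi/5))*conj(exp(4*I*pi/5)) + 1*(2*exp(-2*I*pi/5) + 2*exp(-4*I*pi/5))*conj(exp(2*I*pi/5))]
      = (1/5)[(4) + (2*exp(-4*I*pi/5) + 2*exp(4*I*pi/5)) + (2*exp(-2*I*pi/5) + 2*exp(2*I*pi/5)) + (2*exp(-2*I*pi/5) + 2*exp(2*I*pi/5)) + (2*exp(-4*I*pi/5) + 2*exp(4*I*pi/5))] = 0/5 = 0
(Exp terms are combined using exp(i*s)*conj(exp(i*t)) = exp(i*(s-t)), and sums of them are collapsed using the identity that for every m > 1 the m distinct m-th roots of unity sum to 0, e.g. 1 + exp(2*I*pi/3) + exp(-2*I*pi/3) = 0.)
Dimension check: dim(rho) = sum (mult * dim) = 0*1 + 2*1 + 2*1 + 0*1 + 0*1 = 4 = chi_rho(e) = 4.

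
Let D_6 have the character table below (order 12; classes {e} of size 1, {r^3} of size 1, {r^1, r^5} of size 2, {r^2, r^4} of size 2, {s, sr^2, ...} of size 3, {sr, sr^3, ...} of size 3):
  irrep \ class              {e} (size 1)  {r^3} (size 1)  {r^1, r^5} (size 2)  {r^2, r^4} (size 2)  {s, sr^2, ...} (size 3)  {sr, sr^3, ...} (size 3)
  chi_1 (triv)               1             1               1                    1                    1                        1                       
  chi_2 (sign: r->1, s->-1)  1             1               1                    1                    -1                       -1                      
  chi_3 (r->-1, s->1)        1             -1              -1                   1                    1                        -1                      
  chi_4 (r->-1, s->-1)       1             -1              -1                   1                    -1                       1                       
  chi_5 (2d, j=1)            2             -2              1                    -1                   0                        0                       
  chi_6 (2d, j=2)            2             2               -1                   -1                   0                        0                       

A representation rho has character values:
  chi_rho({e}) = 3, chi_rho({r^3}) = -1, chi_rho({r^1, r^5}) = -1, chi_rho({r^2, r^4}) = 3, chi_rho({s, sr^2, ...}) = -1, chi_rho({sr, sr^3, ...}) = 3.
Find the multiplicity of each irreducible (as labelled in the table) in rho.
Multiplicities: chi_1: 1, chi_2: 0, chi_3: 0, chi_4: 2, chi_5: 0, chi_6: 0.

Proof sketch: Use <chi_rho, chi> = (1/|G|) sum_C |C| * chi_rho(C) * conj(chi(C)) with |G| = 12 for each irreducible chi in the table:
  <chi_rho, chi_1> = (1/12)[1*(3)*conj(1) + 1*(-1)*conj(1) + 2*(-1)*conj(1) + 2*(3)*conj(1) + 3*(-1)*conj(1) + 3*(3)*conj(1)]
      = (1/12)[(3) + (-1) + (-2) + (6) + (-3) + (9)] = 12/12 = 1
  <chi_rho, chi_2> = (1/12)[1*(3)*conj(1) + 1*(-1)*conj(1) + 2*(-1)*conj(1) + 2*(3)*conj(1) + 3*(-1)*conj(-1) + 3*(3)*conj(-1)]
      = (1/12)[(3) + (-1) + (-2) + (6) + (3) + (-9)] = 0/12 = 0
  <chi_rho, chi_3> = (1/12)[1*(3)*conj(1) + 1*(-1)*conj(-1) + 2*(-1)*conj(-1) + 2*(3)*conj(1) + 3*(-1)*conj(1) + 3*(3)*conj(-1)]
      = (1/12)[(3) + (1) + (2) + (6) + (-3) + (-9)] = 0/12 = 0
  <chi_rho, chi_4> = (1/12)[1*(3)*conj(1) + 1*(-1)*conj(-1) + 2*(-1)*conj(-1) + 2*(3)*conj(1) + 3*(-1)*conj(-1) + 3*(3)*conj(1)]
      = (1/12)[(3) + (1) + (2) + (6) + (3) + (9)] = 24/12 = 2
  <chi_rho, chi_5> = (1/12)[1*(3)*conj(2) + 1*(-1)*conj(-2) + 2*(-1)*conj(1) + 2*(3)*conj(-1) + 3*(-1)*conj(0) + 3*(3)*conj(0)]
      = (1/12)[(6) + (2) + (-2) + (-6) + (0) + (0)] = 0/12 = 0
  <chi_rho, chi_6> = (1/12)[1*(3)*conj(2) + 1*(-1)*conj(2) + 2*(-1)*conj(-1) + 2*(3)*conj(-1) + 3*(-1)*conj(0) + 3*(3)*conj(0)]
      = (1/12)[(6) + (-2) + (2) + (-6) + (0) + (0)] = 0/12 = 0
Dimension check: dim(rho) = sum (mult * dim) = 1*1 + 0*1 + 0*1 + 2*1 + 0*2 + 0*2 = 3 = chi_rho(e) = 3.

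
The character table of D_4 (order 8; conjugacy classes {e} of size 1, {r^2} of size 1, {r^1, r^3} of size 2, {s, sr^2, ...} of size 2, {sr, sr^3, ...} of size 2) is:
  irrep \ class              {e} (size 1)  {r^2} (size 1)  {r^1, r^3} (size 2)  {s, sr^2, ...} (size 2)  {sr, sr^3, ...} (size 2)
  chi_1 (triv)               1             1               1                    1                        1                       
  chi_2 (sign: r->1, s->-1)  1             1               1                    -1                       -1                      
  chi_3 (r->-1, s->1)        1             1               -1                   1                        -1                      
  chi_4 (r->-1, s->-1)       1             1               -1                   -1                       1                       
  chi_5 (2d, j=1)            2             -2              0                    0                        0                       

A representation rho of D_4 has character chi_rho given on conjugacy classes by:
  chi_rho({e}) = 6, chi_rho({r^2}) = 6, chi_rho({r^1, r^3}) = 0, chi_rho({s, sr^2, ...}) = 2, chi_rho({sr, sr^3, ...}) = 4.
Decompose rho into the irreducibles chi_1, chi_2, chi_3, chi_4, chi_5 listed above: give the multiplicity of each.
Multiplicities: chi_1: 3, chi_2: 0, chi_3: 1, chi_4: 2, chi_5: 0.

Working: Use <chi_rho, chi> = (1/|G|) sum_C |C| * chi_rho(C) * conj(chi(C)) with |G| = 8 for each irreducible chi in the table:
  <chi_rho, chi_1> = (1/8)[1*(6)*conj(1) + 1*(6)*conj(1) + 2*(0)*conj(1) + 2*(2)*conj(1) + 2*(4)*conj(1)]
      = (1/8)[(6) + (6) + (0) + (4) + (8)] = 24/8 = 3
  <chi_rho, chi_2> = (1/8)[1*(6)*conj(1) + 1*(6)*conj(1) + 2*(0)*conj(1) + 2*(2)*conj(-1) + 2*(4)*conj(-1)]
      = (1/8)[(6) + (6) + (0) + (-4) + (-8)] = 0/8 = 0
  <chi_rho, chi_3> = (1/8)[1*(6)*conj(1) + 1*(6)*conj(1) + 2*(0)*conj(-1) + 2*(2)*conj(1) + 2*(4)*conj(-1)]
      = (1/8)[(6) + (6) + (0) + (4) + (-8)] = 8/8 = 1
  <chi_rho, chi_4> = (1/8)[1*(6)*conj(1) + 1*(6)*conj(1) + 2*(0)*conj(-1) + 2*(2)*conj(-1) + 2*(4)*conj(1)]
      = (1/8)[(6) + (6) + (0) + (-4) + (8)] = 16/8 = 2
  <chi_rho, chi_5> = (1/8)[1*(6)*conj(2) + 1*(6)*conj(-2) + 2*(0)*conj(0) + 2*(2)*conj(0) + 2*(4)*conj(0)]
      = (1/8)[(12) + (-12) + (0) + (0) + (0)] = 0/8 = 0
Dimension check: dim(rho) = sum (mult * dim) = 3*1 + 0*1 + 1*1 + 2*1 + 0*2 = 6 = chi_rho(e) = 6.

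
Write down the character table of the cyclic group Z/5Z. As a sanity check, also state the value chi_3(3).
Character table of Z/5Z (irreps indexed chi_0,...,chi_4 with chi_k(m) = zeta_5^(k*m), zeta_5 = exp(2*pi*i/5)):
  irrep \ class  {0} (size 1)  {1} (size 1)    {2} (size 1)    {3} (size 1)    {4} (size 1)  
  chi_0          1             1               1               1               1             
  chi_1          1             exp(2*I*pi/5)   exp(4*I*pi/5)   exp(-4*I*pi/5)  exp(-2*I*pi/5)
  chi_2          1             exp(4*I*pi/5)   exp(-2*I*pi/5)  exp(2*I*pi/5)   exp(-4*I*pi/5)
  chi_3          1             exp(-4*I*pi/5)  exp(2*I*pi/5)   exp(-2*I*pi/5)  exp(4*I*pi/5) 
  chi_4          1             exp(-2*I*pi/5)  exp(-4*I*pi/5)  exp(4*I*pi/5)   exp(2*I*pi/5) 

Spot check: chi_3(3) = zeta_5^(3*3) = zeta_5^9 = exp(-2*I*pi/5).

Z/5Z is abelian, so all 5 irreducible complex representations are 1-dimensional. They are given by chi_k(m) = zeta_5^(k*m) for k = 0,...,4. Row orthogonality: sum_m chi_k(m) conj(chi_l(m)) = 5 * [k = l].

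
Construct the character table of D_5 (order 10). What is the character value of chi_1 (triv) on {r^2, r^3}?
Conjugacy classes: {e} of size 1, {r^1, r^4} of size 2, {r^2, r^3} of size 2, {s, sr, ..., sr^4} of size 5.
Character table:
  irrep \ class              {e} (size 1)  {r^1, r^4} (size 2)  {r^2, r^3} (size 2)  {s, sr, ..., sr^4} (size 5)
  chi_1 (triv)               1             1                    1                    1                          
  chi_2 (sign: r->1, s->-1)  1             1                    1                    -1                         
  chi_3 (2d, j=1)            2             -1/2 + sqrt(5)/2     -sqrt(5)/2 - 1/2     0                          
  chi_4 (2d, j=2)            2             -sqrt(5)/2 - 1/2     -1/2 + sqrt(5)/2     0                          

Spot check: chi_1 (triv) on {r^2, r^3} = 1.

Argument: D_5 has order 2*5 = 10 with 4 conjugacy classes, hence 4 irreducibles. Sum of squared dims 1 + 1 + 4 + 4 = 10 = |G|. Linear characters come from the abelianisation; the 2-dimensional irreps have character r^k -> 2*cos(2*pi*j*k/5), reflections -> 0.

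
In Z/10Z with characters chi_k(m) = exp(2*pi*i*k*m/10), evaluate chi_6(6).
chi_6(6) = zeta_10^36 = exp(-4*I*pi/5)

Why: chi_6(6) = zeta_10^(6*6) = zeta_10^36. Since zeta_10^10 = 1, this equals zeta_10^6 = exp(2*pi*i*6/10) = exp(-4*I*pi/5).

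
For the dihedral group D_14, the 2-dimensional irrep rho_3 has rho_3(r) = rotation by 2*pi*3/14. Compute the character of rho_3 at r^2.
chi_{rho_3}(r^2) = 2*cos(2*pi*3*2/14) = -2*cos(pi/7)

Derivation: rho_3(r^2) is rotation by angle 2*pi*3*2/14, whose trace is 2*cos(2*pi*3*2/14) = -2*cos(pi/7).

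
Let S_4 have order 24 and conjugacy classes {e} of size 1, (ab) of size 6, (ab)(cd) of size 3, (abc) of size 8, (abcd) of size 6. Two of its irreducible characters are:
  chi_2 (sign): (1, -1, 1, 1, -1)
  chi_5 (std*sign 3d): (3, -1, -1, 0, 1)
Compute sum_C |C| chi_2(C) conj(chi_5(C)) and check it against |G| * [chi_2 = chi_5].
Sum = 0; so <chi_2, chi_5> = 0 (distinct irreducibles are orthogonal).

Argument: Compute term by term over conjugacy classes (|C| * chi_2(C) * conj(chi_5(C))):
  1*(1)*conj(3) + 6*(-1)*conj(-1) + 3*(1)*conj(-1) + 8*(1)*conj(0) + 6*(-1)*conj(1)
  = (3) + (6) + (-3) + (0) + (-6)
  = 0.
Dividing by |G| = 24 gives 0/24 = 0, matching the row-orthogonality relation <chi_2, chi_5> = [chi_2 = chi_5].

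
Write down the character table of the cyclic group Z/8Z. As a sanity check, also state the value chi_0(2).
Character table of Z/8Z (irreps indexed chi_0,...,chi_7 with chi_k(m) = zeta_8^(k*m), zeta_8 = exp(2*pi*i/8)):
  irrep \ class  {0} (size 1)  {1} (size 1)    {2} (size 1)  {3} (size 1)    {4} (size 1)  {5} (size 1)    {6} (size 1)  {7} (size 1)  
  chi_0          1             1               1             1               1             1               1             1             
  chi_1          1             exp(I*pi/4)     I             exp(3*I*pi/4)   -1            exp(-3*I*pi/4)  -I            exp(-I*pi/4)  
  chi_2          1             I               -1            -I              1             I               -1            -I            
  chi_3          1             exp(3*I*pi/4)   -I            exp(I*pi/4)     -1            exp(-I*pi/4)    I             exp(-3*I*pi/4)
  chi_4          1             -1              1             -1              1             -1              1             -1            
  chi_5          1             exp(-3*I*pi/4)  I             exp(-I*pi/4)    -1            exp(I*pi/4)     -I            exp(3*I*pi/4) 
  chi_6          1             -I              -1            I               1             -I              -1            I             
  chi_7          1             exp(-I*pi/4)    -I            exp(-3*I*pi/4)  -1            exp(3*I*pi/4)   I             exp(I*pi/4)   

Spot check: chi_0(2) = zeta_8^(0*2) = zeta_8^0 = 1.

Z/8Z is abelian, so all 8 irreducible complex representations are 1-dimensional. They are given by chi_k(m) = zeta_8^(k*m) for k = 0,...,7. Row orthogonality: sum_m chi_k(m) conj(chi_l(m)) = 8 * [k = l].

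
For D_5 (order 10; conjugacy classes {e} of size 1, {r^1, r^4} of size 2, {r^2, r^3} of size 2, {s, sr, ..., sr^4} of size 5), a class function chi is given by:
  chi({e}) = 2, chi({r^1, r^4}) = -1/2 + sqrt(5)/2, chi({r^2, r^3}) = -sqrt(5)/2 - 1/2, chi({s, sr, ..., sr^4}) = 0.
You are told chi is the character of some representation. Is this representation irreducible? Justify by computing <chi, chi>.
Irreducible: <chi, chi> = 1.

Argument: <chi, chi> = (1/|G|) sum_C |C| * |chi(C)|^2 = (1/10)[1*|2|^2 + 2*|-1/2 + sqrt(5)/2|^2 + 2*|-sqrt(5)/2 - 1/2|^2 + 5*|0|^2]
  = (1/10)[(4) + (3 - sqrt(5)) + (sqrt(5) + 3) + (0)] = 10/10 = 1.
A character is irreducible iff <chi, chi> = 1, so this representation is irreducible.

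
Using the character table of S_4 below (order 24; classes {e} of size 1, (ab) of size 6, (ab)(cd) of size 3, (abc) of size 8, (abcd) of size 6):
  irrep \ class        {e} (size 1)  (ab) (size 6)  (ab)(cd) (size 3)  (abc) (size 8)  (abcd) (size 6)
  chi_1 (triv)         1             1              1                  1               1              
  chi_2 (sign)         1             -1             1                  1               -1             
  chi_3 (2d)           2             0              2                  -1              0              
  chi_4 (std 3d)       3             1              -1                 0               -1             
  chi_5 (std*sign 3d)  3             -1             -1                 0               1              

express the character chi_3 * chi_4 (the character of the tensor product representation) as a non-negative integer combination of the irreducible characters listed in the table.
chi_3 tensor chi_4 = chi_4 + chi_5 (all other irreducibles have multiplicity 0).

Solution. The character of a tensor product is the pointwise product (chi_3 * chi_4)(C) = chi_3(C) * chi_4(C):
  {e}: (2)*(3), (ab): (0)*(1), (ab)(cd): (2)*(-1), (abc): (-1)*(0), (abcd): (0)*(-1)
so (chi_3 * chi_4) takes values
  {e} -> 6, (ab) -> 0, (ab)(cd) -> -2, (abc) -> 0, (abcd) -> 0.
Now take the inner product of this character with each irreducible chi from the table, <chi_3*chi_4, chi> = (1/24) sum_C |C| (chi_3*chi_4)(C) conj(chi(C)):
  <chi_3*chi_4, chi_1> = (1/24)[1*(6)*conj(1) + 6*(0)*conj(1) + 3*(-2)*conj(1) + 8*(0)*conj(1) + 6*(0)*conj(1)]
      = (1/24)[(6) + (0) + (-6) + (0) + (0)] = 0/24 = 0
  <chi_3*chi_4, chi_2> = (1/24)[1*(6)*conj(1) + 6*(0)*conj(-1) + 3*(-2)*conj(1) + 8*(0)*conj(1) + 6*(0)*conj(-1)]
      = (1/24)[(6) + (0) + (-6) + (0) + (0)] = 0/24 = 0
  <chi_3*chi_4, chi_3> = (1/24)[1*(6)*conj(2) + 6*(0)*conj(0) + 3*(-2)*conj(2) + 8*(0)*conj(-1) + 6*(0)*conj(0)]
      = (1/24)[(12) + (0) + (-12) + (0) + (0)] = 0/24 = 0
  <chi_3*chi_4, chi_4> = (1/24)[1*(6)*conj(3) + 6*(0)*conj(1) + 3*(-2)*conj(-1) + 8*(0)*conj(0) + 6*(0)*conj(-1)]
      = (1/24)[(18) + (0) + (6) + (0) + (0)] = 24/24 = 1
  <chi_3*chi_4, chi_5> = (1/24)[1*(6)*conj(3) + 6*(0)*conj(-1) + 3*(-2)*conj(-1) + 8*(0)*conj(0) + 6*(0)*conj(1)]
      = (1/24)[(18) + (0) + (6) + (0) + (0)] = 24/24 = 1
Hence the multiplicities are chi_4: 1, chi_5: 1. Dimension check: dim(chi_3)*dim(chi_4) = 2*3 = 6 and sum (mult * dim) = 1*3 + 1*3 = 6.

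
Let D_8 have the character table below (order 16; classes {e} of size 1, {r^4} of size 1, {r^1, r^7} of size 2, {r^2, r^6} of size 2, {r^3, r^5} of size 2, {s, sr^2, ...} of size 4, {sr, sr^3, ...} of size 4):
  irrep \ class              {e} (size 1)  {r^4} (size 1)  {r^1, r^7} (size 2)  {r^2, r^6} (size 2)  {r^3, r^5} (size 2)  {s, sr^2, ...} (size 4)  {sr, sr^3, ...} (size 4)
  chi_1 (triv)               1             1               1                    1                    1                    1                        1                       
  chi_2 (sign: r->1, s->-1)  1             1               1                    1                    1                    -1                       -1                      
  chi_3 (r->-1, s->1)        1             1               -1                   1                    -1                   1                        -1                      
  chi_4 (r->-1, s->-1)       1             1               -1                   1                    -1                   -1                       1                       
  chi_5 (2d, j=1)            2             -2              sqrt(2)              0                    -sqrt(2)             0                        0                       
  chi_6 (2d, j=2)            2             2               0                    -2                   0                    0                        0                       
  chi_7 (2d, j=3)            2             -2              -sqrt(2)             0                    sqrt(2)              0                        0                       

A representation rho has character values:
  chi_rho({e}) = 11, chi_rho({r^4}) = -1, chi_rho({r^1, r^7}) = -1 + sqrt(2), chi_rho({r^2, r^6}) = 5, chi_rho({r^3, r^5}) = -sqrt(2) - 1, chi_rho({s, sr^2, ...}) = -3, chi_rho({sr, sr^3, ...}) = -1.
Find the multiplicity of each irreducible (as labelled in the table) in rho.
Multiplicities: chi_1: 0, chi_2: 2, chi_3: 1, chi_4: 2, chi_5: 2, chi_6: 0, chi_7: 1.

Use <chi_rho, chi> = (1/|G|) sum_C |C| * chi_rho(C) * conj(chi(C)) with |G| = 16 for each irreducible chi in the table:
  <chi_rho, chi_1> = (1/16)[1*(11)*conj(1) + 1*(-1)*conj(1) + 2*(-1 + sqrt(2))*conj(1) + 2*(5)*conj(1) + 2*(-sqrt(2) - 1)*conj(1) + 4*(-3)*conj(1) + 4*(-1)*conj(1)]
      = (1/16)[(11) + (-1) + (-2 + 2*sqrt(2)) + (10) + (-2*sqrt(2) - 2) + (-12) + (-4)] = 0/16 = 0
  <chi_rho, chi_2> = (1/16)[1*(11)*conj(1) + 1*(-1)*conj(1) + 2*(-1 + sqrt(2))*conj(1) + 2*(5)*conj(1) + 2*(-sqrt(2) - 1)*conj(1) + 4*(-3)*conj(-1) + 4*(-1)*conj(-1)]
      = (1/16)[(11) + (-1) + (-2 + 2*sqrt(2)) + (10) + (-2*sqrt(2) - 2) + (12) + (4)] = 32/16 = 2
  <chi_rho, chi_3> = (1/16)[1*(11)*conj(1) + 1*(-1)*conj(1) + 2*(-1 + sqrt(2))*conj(-1) + 2*(5)*conj(1) + 2*(-sqrt(2) - 1)*conj(-1) + 4*(-3)*conj(1) + 4*(-1)*conj(-1)]
      = (1/16)[(11) + (-1) + (2 - 2*sqrt(2)) + (10) + (2 + 2*sqrt(2)) + (-12) + (4)] = 16/16 = 1
  <chi_rho, chi_4> = (1/16)[1*(11)*conj(1) + 1*(-1)*conj(1) + 2*(-1 + sqrt(2))*conj(-1) + 2*(5)*conj(1) + 2*(-sqrt(2) - 1)*conj(-1) + 4*(-3)*conj(-1) + 4*(-1)*conj(1)]
      = (1/16)[(11) + (-1) + (2 - 2*sqrt(2)) + (10) + (2 + 2*sqrt(2)) + (12) + (-4)] = 32/16 = 2
  <chi_rho, chi_5> = (1/16)[1*(11)*conj(2) + 1*(-1)*conj(-2) + 2*(-1 + sqrt(2))*conj(sqrt(2)) + 2*(5)*conj(0) + 2*(-sqrt(2) - 1)*conj(-sqrt(2)) + 4*(-3)*conj(0) + 4*(-1)*conj(0)]
      = (1/16)[(22) + (2) + (4 - 2*sqrt(2)) + (0) + (2*sqrt(2) + 4) + (0) + (0)] = 32/16 = 2
  <chi_rho, chi_6> = (1/16)[1*(11)*conj(2) + 1*(-1)*conj(2) + 2*(-1 + sqrt(2))*conj(0) + 2*(5)*conj(-2) + 2*(-sqrt(2) - 1)*conj(0) + 4*(-3)*conj(0) + 4*(-1)*conj(0)]
      = (1/16)[(22) + (-2) + (0) + (-20) + (0) + (0) + (0)] = 0/16 = 0
  <chi_rho, chi_7> = (1/16)[1*(11)*conj(2) + 1*(-1)*conj(-2) + 2*(-1 + sqrt(2))*conj(-sqrt(2)) + 2*(5)*conj(0) + 2*(-sqrt(2) - 1)*conj(sqrt(2)) + 4*(-3)*conj(0) + 4*(-1)*conj(0)]
      = (1/16)[(22) + (2) + (-4 + 2*sqrt(2)) + (0) + (-4 - 2*sqrt(2)) + (0) + (0)] = 16/16 = 1
Dimension check: dim(rho) = sum (mult * dim) = 0*1 + 2*1 + 1*1 + 2*1 + 2*2 + 0*2 + 1*2 = 11 = chi_rho(e) = 11.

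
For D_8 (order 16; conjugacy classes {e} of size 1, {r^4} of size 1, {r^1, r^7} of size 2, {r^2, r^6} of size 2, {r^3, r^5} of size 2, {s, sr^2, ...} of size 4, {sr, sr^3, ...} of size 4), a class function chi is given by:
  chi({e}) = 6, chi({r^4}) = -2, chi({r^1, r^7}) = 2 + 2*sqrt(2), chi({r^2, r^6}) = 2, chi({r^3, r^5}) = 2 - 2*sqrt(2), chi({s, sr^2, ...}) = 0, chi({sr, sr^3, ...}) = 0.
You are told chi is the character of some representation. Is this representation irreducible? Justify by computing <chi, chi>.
Not irreducible (reducible): <chi, chi> = 6 > 1.

Argument: <chi, chi> = (1/|G|) sum_C |C| * |chi(C)|^2 = (1/16)[1*|6|^2 + 1*|-2|^2 + 2*|2 + 2*sqrt(2)|^2 + 2*|2|^2 + 2*|2 - 2*sqrt(2)|^2 + 4*|0|^2 + 4*|0|^2]
  = (1/16)[(36) + (4) + (16*sqrt(2) + 24) + (8) + (24 - 16*sqrt(2)) + (0) + (0)] = 96/16 = 6.
A character is irreducible iff <chi, chi> = 1, so this representation is reducible.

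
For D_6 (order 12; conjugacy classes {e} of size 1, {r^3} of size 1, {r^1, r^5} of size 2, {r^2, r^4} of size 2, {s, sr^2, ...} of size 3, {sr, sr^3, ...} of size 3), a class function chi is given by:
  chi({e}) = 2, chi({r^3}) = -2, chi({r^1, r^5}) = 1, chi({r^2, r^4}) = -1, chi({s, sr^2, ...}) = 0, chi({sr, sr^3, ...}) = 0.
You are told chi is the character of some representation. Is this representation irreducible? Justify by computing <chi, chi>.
Irreducible: <chi, chi> = 1.

Solution. <chi, chi> = (1/|G|) sum_C |C| * |chi(C)|^2 = (1/12)[1*|2|^2 + 1*|-2|^2 + 2*|1|^2 + 2*|-1|^2 + 3*|0|^2 + 3*|0|^2]
  = (1/12)[(4) + (4) + (2) + (2) + (0) + (0)] = 12/12 = 1.
A character is irreducible iff <chi, chi> = 1, so this representation is irreducible.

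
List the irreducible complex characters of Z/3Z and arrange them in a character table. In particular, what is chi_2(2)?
Character table of Z/3Z (irreps indexed chi_0,...,chi_2 with chi_k(m) = zeta_3^(k*m), zeta_3 = exp(2*pi*i/3)):
  irrep \ class  {0} (size 1)  {1} (size 1)    {2} (size 1)  
  chi_0          1             1               1             
  chi_1          1             exp(2*I*pi/3)   exp(-2*I*pi/3)
  chi_2          1             exp(-2*I*pi/3)  exp(2*I*pi/3) 

Spot check: chi_2(2) = zeta_3^(2*2) = zeta_3^4 = exp(2*I*pi/3).

Reasoning: Z/3Z is abelian, so all 3 irreducible complex representations are 1-dimensional. They are given by chi_k(m) = zeta_3^(k*m) for k = 0,...,2. Row orthogonality: sum_m chi_k(m) conj(chi_l(m)) = 3 * [k = l].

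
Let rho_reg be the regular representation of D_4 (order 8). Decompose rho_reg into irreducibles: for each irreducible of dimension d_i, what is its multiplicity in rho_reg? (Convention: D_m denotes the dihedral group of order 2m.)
Each irreducible V_i of dimension d_i appears with multiplicity d_i, i.e. rho_reg = (direct sum over all irreducibles V_i) d_i V_i. The irreducible dimensions for D_4 are 1, 1, 1, 1, 2: 4 irreducibles of dimension 1, each with multiplicity 1; 1 irreducible of dimension 2, with multiplicity 2. Total dimension 4*1*1 + 1*2*2 = 8 = |G|.

Reasoning: General theorem: in the regular representation of a finite group G, each irreducible appears with multiplicity equal to its dimension. Check: dim(rho_reg) = sum d_i^2 = 1 + 1 + 1 + 1 + 4 = 8 = |G|.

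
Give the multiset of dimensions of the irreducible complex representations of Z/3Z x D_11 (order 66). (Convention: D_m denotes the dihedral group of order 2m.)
Dimensions: 1, 1, 1, 1, 1, 1, 2, 2, 2, 2, 2, 2, 2, 2, 2, 2, 2, 2, 2, 2, 2

Justification: There are 21 irreducibles (= number of conjugacy classes). Their dimensions d_i satisfy sum d_i^2 = |G| = 66: 1 + 1 + 1 + 1 + 1 + 1 + 4 + 4 + 4 + 4 + 4 + 4 + 4 + 4 + 4 + 4 + 4 + 4 + 4 + 4 + 4 = 66. (For the product with Z/3Z: each of the 3 1-dim characters of Z/3Z tensors with each irrep of D_11, giving 3 copies of each D_11-dimension.)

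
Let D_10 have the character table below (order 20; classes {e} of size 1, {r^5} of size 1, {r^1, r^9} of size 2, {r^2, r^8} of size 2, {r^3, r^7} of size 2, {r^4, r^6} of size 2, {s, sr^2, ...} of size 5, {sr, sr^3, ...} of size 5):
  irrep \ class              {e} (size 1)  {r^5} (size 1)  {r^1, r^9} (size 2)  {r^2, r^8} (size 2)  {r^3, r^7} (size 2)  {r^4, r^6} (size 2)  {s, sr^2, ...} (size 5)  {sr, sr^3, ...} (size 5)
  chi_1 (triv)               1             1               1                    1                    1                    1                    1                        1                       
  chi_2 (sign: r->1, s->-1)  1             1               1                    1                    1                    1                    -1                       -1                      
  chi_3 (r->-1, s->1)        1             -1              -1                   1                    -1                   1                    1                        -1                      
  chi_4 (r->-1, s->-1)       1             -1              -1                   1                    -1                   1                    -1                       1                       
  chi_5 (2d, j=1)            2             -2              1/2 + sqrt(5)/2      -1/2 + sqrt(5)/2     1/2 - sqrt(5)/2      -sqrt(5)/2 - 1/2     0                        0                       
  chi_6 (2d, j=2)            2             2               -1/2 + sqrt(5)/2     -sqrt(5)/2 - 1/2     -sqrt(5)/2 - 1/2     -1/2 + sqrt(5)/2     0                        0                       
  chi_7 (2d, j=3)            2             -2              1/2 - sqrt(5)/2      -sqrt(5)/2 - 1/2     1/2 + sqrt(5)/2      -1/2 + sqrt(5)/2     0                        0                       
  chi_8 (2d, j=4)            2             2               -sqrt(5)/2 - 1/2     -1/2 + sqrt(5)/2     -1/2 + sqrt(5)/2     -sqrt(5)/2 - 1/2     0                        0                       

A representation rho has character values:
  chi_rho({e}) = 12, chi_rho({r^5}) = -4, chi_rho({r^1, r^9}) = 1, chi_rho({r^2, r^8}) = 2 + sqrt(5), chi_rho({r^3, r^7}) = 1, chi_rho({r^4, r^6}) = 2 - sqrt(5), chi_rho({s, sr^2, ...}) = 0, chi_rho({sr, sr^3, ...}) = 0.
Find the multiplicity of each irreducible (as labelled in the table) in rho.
Multiplicities: chi_1: 1, chi_2: 1, chi_3: 1, chi_4: 1, chi_5: 2, chi_6: 0, chi_7: 1, chi_8: 1.

Derivation: Use <chi_rho, chi> = (1/|G|) sum_C |C| * chi_rho(C) * conj(chi(C)) with |G| = 20 for each irreducible chi in the table:
  <chi_rho, chi_1> = (1/20)[1*(12)*conj(1) + 1*(-4)*conj(1) + 2*(1)*conj(1) + 2*(2 + sqrt(5))*conj(1) + 2*(1)*conj(1) + 2*(2 - sqrt(5))*conj(1) + 5*(0)*conj(1) + 5*(0)*conj(1)]
      = (1/20)[(12) + (-4) + (2) + (4 + 2*sqrt(5)) + (2) + (4 - 2*sqrt(5)) + (0) + (0)] = 20/20 = 1
  <chi_rho, chi_2> = (1/20)[1*(12)*conj(1) + 1*(-4)*conj(1) + 2*(1)*conj(1) + 2*(2 + sqrt(5))*conj(1) + 2*(1)*conj(1) + 2*(2 - sqrt(5))*conj(1) + 5*(0)*conj(-1) + 5*(0)*conj(-1)]
      = (1/20)[(12) + (-4) + (2) + (4 + 2*sqrt(5)) + (2) + (4 - 2*sqrt(5)) + (0) + (0)] = 20/20 = 1
  <chi_rho, chi_3> = (1/20)[1*(12)*conj(1) + 1*(-4)*conj(-1) + 2*(1)*conj(-1) + 2*(2 + sqrt(5))*conj(1) + 2*(1)*conj(-1) + 2*(2 - sqrt(5))*conj(1) + 5*(0)*conj(1) + 5*(0)*conj(-1)]
      = (1/20)[(12) + (4) + (-2) + (4 + 2*sqrt(5)) + (-2) + (4 - 2*sqrt(5)) + (0) + (0)] = 20/20 = 1
  <chi_rho, chi_4> = (1/20)[1*(12)*conj(1) + 1*(-4)*conj(-1) + 2*(1)*conj(-1) + 2*(2 + sqrt(5))*conj(1) + 2*(1)*conj(-1) + 2*(2 - sqrt(5))*conj(1) + 5*(0)*conj(-1) + 5*(0)*conj(1)]
      = (1/20)[(12) + (4) + (-2) + (4 + 2*sqrt(5)) + (-2) + (4 - 2*sqrt(5)) + (0) + (0)] = 20/20 = 1
  <chi_rho, chi_5> = (1/20)[1*(12)*conj(2) + 1*(-4)*conj(-2) + 2*(1)*conj(1/2 + sqrt(5)/2) + 2*(2 + sqrt(5))*conj(-1/2 + sqrt(5)/2) + 2*(1)*conj(1/2 - sqrt(5)/2) + 2*(2 - sqrt(5))*conj(-sqrt(5)/2 - 1/2) + 5*(0)*conj(0) + 5*(0)*conj(0)]
      = (1/20)[(24) + (8) + (1 + sqrt(5)) + (sqrt(5) + 3) + (1 - sqrt(5)) + (3 - sqrt(5)) + (0) + (0)] = 40/20 = 2
  <chi_rho, chi_6> = (1/20)[1*(12)*conj(2) + 1*(-4)*conj(2) + 2*(1)*conj(-1/2 + sqrt(5)/2) + 2*(2 + sqrt(5))*conj(-sqrt(5)/2 - 1/2) + 2*(1)*conj(-sqrt(5)/2 - 1/2) + 2*(2 - sqrt(5))*conj(-1/2 + sqrt(5)/2) + 5*(0)*conj(0) + 5*(0)*conj(0)]
      = (1/20)[(24) + (-8) + (-1 + sqrt(5)) + (-7 - 3*sqrt(5)) + (-sqrt(5) - 1) + (-7 + 3*sqrt(5)) + (0) + (0)] = 0/20 = 0
  <chi_rho, chi_7> = (1/20)[1*(12)*conj(2) + 1*(-4)*conj(-2) + 2*(1)*conj(1/2 - sqrt(5)/2) + 2*(2 + sqrt(5))*conj(-sqrt(5)/2 - 1/2) + 2*(1)*conj(1/2 + sqrt(5)/2) + 2*(2 - sqrt(5))*conj(-1/2 + sqrt(5)/2) + 5*(0)*conj(0) + 5*(0)*conj(0)]
      = (1/20)[(24) + (8) + (1 - sqrt(5)) + (-7 - 3*sqrt(5)) + (1 + sqrt(5)) + (-7 + 3*sqrt(5)) + (0) + (0)] = 20/20 = 1
  <chi_rho, chi_8> = (1/20)[1*(12)*conj(2) + 1*(-4)*conj(2) + 2*(1)*conj(-sqrt(5)/2 - 1/2) + 2*(2 + sqrt(5))*conj(-1/2 + sqrt(5)/2) + 2*(1)*conj(-1/2 + sqrt(5)/2) + 2*(2 - sqrt(5))*conj(-sqrt(5)/2 - 1/2) + 5*(0)*conj(0) + 5*(0)*conj(0)]
      = (1/20)[(24) + (-8) + (-sqrt(5) - 1) + (sqrt(5) + 3) + (-1 + sqrt(5)) + (3 - sqrt(5)) + (0) + (0)] = 20/20 = 1
Dimension check: dim(rho) = sum (mult * dim) = 1*1 + 1*1 + 1*1 + 1*1 + 2*2 + 0*2 + 1*2 + 1*2 = 12 = chi_rho(e) = 12.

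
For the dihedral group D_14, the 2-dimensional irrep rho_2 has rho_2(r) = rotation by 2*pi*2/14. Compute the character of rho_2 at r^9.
chi_{rho_2}(r^9) = 2*cos(2*pi*2*9/14) = -2*cos(3*pi/7)

Why: rho_2(r^9) is rotation by angle 2*pi*2*9/14, whose trace is 2*cos(2*pi*2*9/14) = -2*cos(3*pi/7).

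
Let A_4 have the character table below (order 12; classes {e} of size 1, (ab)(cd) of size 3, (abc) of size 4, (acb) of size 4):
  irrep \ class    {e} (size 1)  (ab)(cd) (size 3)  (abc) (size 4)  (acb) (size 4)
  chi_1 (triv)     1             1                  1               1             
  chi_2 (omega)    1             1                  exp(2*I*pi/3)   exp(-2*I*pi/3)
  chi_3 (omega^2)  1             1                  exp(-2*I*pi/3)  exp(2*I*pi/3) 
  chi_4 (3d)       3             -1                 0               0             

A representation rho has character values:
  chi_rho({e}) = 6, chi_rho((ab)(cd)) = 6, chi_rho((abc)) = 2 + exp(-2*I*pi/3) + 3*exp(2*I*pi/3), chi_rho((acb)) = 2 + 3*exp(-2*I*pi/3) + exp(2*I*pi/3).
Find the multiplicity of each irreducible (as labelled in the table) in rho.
Multiplicities: chi_1: 2, chi_2: 3, chi_3: 1, chi_4: 0.

Solution. Use <chi_rho, chi> = (1/|G|) sum_C |C| * chi_rho(C) * conj(chi(C)) with |G| = 12 for each irreducible chi in the table:
  <chi_rho, chi_1> = (1/12)[1*(6)*conj(1) + 3*(6)*conj(1) + 4*(2 + exp(-2*I*pi/3) + 3*exp(2*I*pi/3))*conj(1) + 4*(2 + 3*exp(-2*I*pi/3) + exp(2*I*pi/3))*conj(1)]
      = (1/12)[(6) + (18) + (8 + 4*exp(-2*I*pi/3) + 12*exp(2*I*pi/3)) + (8 + 12*exp(-2*I*pi/3) + 4*exp(2*I*pi/3))] = 24/12 = 2
  <chi_rho, chi_2> = (1/12)[1*(6)*conj(1) + 3*(6)*conj(1) + 4*(2 + exp(-2*I*pi/3) + 3*exp(2*I*pi/3))*conj(exp(2*I*pi/3)) + 4*(2 + 3*exp(-2*I*pi/3) + exp(2*I*pi/3))*conj(exp(-2*I*pi/3))]
      = (1/12)[(6) + (18) + (12 + 8*exp(-2*I*pi/3) + 4*exp(2*I*pi/3)) + (12 + 4*exp(-2*I*pi/3) + 8*exp(2*I*pi/3))] = 36/12 = 3
  <chi_rho, chi_3> = (1/12)[1*(6)*conj(1) + 3*(6)*conj(1) + 4*(2 + exp(-2*I*pi/3) + 3*exp(2*I*pi/3))*conj(exp(-2*I*pi/3)) + 4*(2 + 3*exp(-2*I*pi/3) + exp(2*I*pi/3))*conj(exp(2*I*pi/3))]
      = (1/12)[(6) + (18) + (4 + 12*exp(-2*I*pi/3) + 8*exp(2*I*pi/3)) + (4 + 8*exp(-2*I*pi/3) + 12*exp(2*I*pi/3))] = 12/12 = 1
  <chi_rho, chi_4> = (1/12)[1*(6)*conj(3) + 3*(6)*conj(-1) + 4*(2 + exp(-2*I*pi/3) + 3*exp(2*I*pi/3))*conj(0) + 4*(2 + 3*exp(-2*I*pi/3) + exp(2*I*pi/3))*conj(0)]
      = (1/12)[(18) + (-18) + (0) + (0)] = 0/12 = 0
(Exp terms are combined using exp(i*s)*conj(exp(i*t)) = exp(i*(s-t)), and sums of them are collapsed using the identity that for every m > 1 the m distinct m-th roots of unity sum to 0, e.g. 1 + exp(2*I*pi/3) + exp(-2*I*pi/3) = 0.)
Dimension check: dim(rho) = sum (mult * dim) = 2*1 + 3*1 + 1*1 + 0*3 = 6 = chi_rho(e) = 6.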